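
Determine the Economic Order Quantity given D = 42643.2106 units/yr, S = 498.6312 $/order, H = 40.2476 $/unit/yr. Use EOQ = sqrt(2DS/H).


2*D*S = 2 * 42643.2106 * 498.6312 = 42526470.5467
2*D*S/H = 1056621.2780
EOQ = sqrt(1056621.2780) = 1027.9209

1027.9209 units


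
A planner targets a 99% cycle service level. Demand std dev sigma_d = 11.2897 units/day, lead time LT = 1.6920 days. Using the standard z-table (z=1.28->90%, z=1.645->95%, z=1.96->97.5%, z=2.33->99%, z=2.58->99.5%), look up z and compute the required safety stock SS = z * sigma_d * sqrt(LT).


From the table, SL = 99% corresponds to z = 2.33
sqrt(LT) = sqrt(1.6920) = 1.3008
SS = 2.33 * 11.2897 * 1.3008 = 34.2167

34.2167 units


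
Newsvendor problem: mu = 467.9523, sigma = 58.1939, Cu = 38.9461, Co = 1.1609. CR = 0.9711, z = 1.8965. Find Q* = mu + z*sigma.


CR = Cu/(Cu+Co) = 38.9461/(38.9461+1.1609) = 0.9711
z = 1.8965
Q* = 467.9523 + 1.8965 * 58.1939 = 578.3170

578.3170 units


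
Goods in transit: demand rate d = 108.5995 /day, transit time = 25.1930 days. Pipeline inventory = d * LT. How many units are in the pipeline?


Pipeline = 108.5995 * 25.1930 = 2735.9472

2735.9472 units


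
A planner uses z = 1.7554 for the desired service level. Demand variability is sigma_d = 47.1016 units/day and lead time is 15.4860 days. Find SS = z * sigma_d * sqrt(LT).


sqrt(LT) = sqrt(15.4860) = 3.9352
SS = 1.7554 * 47.1016 * 3.9352 = 325.3729

325.3729 units


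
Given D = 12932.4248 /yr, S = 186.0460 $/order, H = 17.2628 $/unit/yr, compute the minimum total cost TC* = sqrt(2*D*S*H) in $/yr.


2*D*S*H = 83069487.9629
TC* = sqrt(83069487.9629) = 9114.2464

9114.2464 $/yr


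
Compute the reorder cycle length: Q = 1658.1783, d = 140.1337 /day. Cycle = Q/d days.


Cycle = 1658.1783 / 140.1337 = 11.8328

11.8328 days


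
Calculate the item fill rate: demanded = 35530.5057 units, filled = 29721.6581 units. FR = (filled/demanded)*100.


FR = 29721.6581 / 35530.5057 * 100 = 83.6511

83.6511%


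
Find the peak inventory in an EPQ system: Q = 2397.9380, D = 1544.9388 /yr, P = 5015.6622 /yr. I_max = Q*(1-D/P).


D/P = 0.3080
1 - D/P = 0.6920
I_max = 2397.9380 * 0.6920 = 1659.3182

1659.3182 units


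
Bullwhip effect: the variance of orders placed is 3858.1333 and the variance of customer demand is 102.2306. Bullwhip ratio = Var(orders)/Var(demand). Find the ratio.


BW = 3858.1333 / 102.2306 = 37.7395

37.7395


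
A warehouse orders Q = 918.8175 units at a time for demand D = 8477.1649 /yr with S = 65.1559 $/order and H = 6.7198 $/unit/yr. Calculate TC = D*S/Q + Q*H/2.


Ordering cost = D*S/Q = 601.1393
Holding cost = Q*H/2 = 3087.1349
TC = 601.1393 + 3087.1349 = 3688.2742

3688.2742 $/yr


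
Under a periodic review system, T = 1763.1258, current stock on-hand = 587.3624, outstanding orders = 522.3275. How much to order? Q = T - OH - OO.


Inventory position = OH + OO = 587.3624 + 522.3275 = 1109.6899
Q = 1763.1258 - 1109.6899 = 653.4359

653.4359 units


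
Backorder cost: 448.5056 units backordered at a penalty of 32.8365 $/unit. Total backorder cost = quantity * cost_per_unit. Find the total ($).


Total = 448.5056 * 32.8365 = 14727.3541

14727.3541 $


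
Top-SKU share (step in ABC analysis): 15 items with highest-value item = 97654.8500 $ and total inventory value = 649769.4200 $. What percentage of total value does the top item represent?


Top item = 97654.8500
Total = 649769.4200
Percentage = 97654.8500 / 649769.4200 * 100 = 15.0292

15.0292%


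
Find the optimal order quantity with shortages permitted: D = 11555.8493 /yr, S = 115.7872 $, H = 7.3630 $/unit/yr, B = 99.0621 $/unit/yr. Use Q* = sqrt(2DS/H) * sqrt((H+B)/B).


sqrt(2DS/H) = 602.8632
sqrt((H+B)/B) = 1.0365
Q* = 602.8632 * 1.0365 = 624.8663

624.8663 units


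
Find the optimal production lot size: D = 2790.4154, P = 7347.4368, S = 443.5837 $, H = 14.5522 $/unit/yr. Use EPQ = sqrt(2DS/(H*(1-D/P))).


1 - D/P = 1 - 0.3798 = 0.6202
H*(1-D/P) = 9.0256
2DS = 2475565.5753
EPQ = sqrt(274284.0611) = 523.7214

523.7214 units


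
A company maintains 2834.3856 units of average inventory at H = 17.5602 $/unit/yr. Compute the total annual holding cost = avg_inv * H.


Cost = 2834.3856 * 17.5602 = 49772.3780

49772.3780 $/yr


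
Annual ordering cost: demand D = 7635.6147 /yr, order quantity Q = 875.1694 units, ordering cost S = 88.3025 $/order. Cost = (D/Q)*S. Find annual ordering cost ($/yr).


Number of orders = D/Q = 8.7247
Cost = 8.7247 * 88.3025 = 770.4153

770.4153 $/yr


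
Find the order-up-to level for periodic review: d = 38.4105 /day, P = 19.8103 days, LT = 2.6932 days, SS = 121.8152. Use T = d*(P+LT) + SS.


P + LT = 22.5035
d*(P+LT) = 38.4105 * 22.5035 = 864.3707
T = 864.3707 + 121.8152 = 986.1859

986.1859 units


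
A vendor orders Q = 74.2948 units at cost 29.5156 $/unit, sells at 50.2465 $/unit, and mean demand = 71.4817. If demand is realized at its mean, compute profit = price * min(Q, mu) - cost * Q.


Sales at mu = min(74.2948, 71.4817) = 71.4817
Revenue = 50.2465 * 71.4817 = 3591.7052
Total cost = 29.5156 * 74.2948 = 2192.8556
Profit = 3591.7052 - 2192.8556 = 1398.8496

1398.8496 $


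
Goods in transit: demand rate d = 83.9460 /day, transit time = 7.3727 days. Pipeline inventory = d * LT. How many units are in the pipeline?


Pipeline = 83.9460 * 7.3727 = 618.9087

618.9087 units


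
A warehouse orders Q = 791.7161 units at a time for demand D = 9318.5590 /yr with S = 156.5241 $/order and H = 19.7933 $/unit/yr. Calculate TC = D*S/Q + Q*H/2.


Ordering cost = D*S/Q = 1842.3006
Holding cost = Q*H/2 = 7835.3371
TC = 1842.3006 + 7835.3371 = 9677.6378

9677.6378 $/yr


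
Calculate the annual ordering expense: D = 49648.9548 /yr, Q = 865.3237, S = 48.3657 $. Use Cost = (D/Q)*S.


Number of orders = D/Q = 57.3762
Cost = 57.3762 * 48.3657 = 2775.0384

2775.0384 $/yr


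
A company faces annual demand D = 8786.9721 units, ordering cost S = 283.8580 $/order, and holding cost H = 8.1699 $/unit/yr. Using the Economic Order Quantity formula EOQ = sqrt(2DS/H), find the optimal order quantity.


2*D*S = 2 * 8786.9721 * 283.8580 = 4988504.6527
2*D*S/H = 610595.5584
EOQ = sqrt(610595.5584) = 781.4061

781.4061 units


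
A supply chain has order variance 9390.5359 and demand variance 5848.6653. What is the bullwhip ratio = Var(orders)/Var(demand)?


BW = 9390.5359 / 5848.6653 = 1.6056

1.6056


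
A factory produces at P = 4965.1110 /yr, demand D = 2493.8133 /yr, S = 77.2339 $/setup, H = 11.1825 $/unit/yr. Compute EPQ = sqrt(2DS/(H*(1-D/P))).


1 - D/P = 1 - 0.5023 = 0.4977
H*(1-D/P) = 5.5659
2DS = 385213.8541
EPQ = sqrt(69209.6875) = 263.0773

263.0773 units


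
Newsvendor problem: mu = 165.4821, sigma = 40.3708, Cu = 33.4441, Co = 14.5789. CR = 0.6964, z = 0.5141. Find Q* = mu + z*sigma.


CR = Cu/(Cu+Co) = 33.4441/(33.4441+14.5789) = 0.6964
z = 0.5141
Q* = 165.4821 + 0.5141 * 40.3708 = 186.2367

186.2367 units


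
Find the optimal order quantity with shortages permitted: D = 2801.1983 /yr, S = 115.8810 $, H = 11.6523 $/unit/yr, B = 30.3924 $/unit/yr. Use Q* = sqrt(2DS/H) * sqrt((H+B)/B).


sqrt(2DS/H) = 236.0409
sqrt((H+B)/B) = 1.1762
Q* = 236.0409 * 1.1762 = 277.6261

277.6261 units


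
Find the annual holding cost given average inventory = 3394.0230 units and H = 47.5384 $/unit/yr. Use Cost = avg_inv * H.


Cost = 3394.0230 * 47.5384 = 161346.4230

161346.4230 $/yr


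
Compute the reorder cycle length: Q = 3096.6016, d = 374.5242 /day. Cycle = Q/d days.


Cycle = 3096.6016 / 374.5242 = 8.2681

8.2681 days


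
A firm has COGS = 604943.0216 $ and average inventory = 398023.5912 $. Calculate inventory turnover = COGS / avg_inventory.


Turnover = 604943.0216 / 398023.5912 = 1.5199

1.5199


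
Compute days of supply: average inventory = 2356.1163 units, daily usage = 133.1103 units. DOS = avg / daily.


DOS = 2356.1163 / 133.1103 = 17.7005

17.7005 days


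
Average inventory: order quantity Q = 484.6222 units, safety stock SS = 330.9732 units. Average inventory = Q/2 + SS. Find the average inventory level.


Q/2 = 242.3111
Avg = 242.3111 + 330.9732 = 573.2843

573.2843 units


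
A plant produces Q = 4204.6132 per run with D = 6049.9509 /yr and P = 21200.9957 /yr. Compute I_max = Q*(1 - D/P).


D/P = 0.2854
1 - D/P = 0.7146
I_max = 4204.6132 * 0.7146 = 3004.7779

3004.7779 units


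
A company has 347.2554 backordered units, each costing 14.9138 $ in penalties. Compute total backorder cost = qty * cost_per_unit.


Total = 347.2554 * 14.9138 = 5178.8976

5178.8976 $


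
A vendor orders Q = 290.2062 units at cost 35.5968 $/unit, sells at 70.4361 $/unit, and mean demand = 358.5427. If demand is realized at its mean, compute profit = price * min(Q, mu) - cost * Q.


Sales at mu = min(290.2062, 358.5427) = 290.2062
Revenue = 70.4361 * 290.2062 = 20440.9929
Total cost = 35.5968 * 290.2062 = 10330.4121
Profit = 20440.9929 - 10330.4121 = 10110.5809

10110.5809 $


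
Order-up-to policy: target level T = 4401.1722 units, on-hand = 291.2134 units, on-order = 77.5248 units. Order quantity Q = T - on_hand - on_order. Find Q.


Inventory position = OH + OO = 291.2134 + 77.5248 = 368.7382
Q = 4401.1722 - 368.7382 = 4032.4340

4032.4340 units


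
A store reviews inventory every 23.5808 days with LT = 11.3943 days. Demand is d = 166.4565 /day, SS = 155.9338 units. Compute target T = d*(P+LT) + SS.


P + LT = 34.9751
d*(P+LT) = 166.4565 * 34.9751 = 5821.8327
T = 5821.8327 + 155.9338 = 5977.7665

5977.7665 units


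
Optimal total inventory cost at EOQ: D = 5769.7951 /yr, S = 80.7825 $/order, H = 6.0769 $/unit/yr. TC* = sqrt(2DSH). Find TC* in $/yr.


2*D*S*H = 5664867.6171
TC* = sqrt(5664867.6171) = 2380.0982

2380.0982 $/yr


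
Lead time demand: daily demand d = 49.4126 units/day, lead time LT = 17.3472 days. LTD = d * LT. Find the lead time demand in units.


LTD = 49.4126 * 17.3472 = 857.1703

857.1703 units


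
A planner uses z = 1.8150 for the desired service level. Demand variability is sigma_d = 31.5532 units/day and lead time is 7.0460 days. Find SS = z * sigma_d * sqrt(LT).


sqrt(LT) = sqrt(7.0460) = 2.6544
SS = 1.8150 * 31.5532 * 2.6544 = 152.0167

152.0167 units


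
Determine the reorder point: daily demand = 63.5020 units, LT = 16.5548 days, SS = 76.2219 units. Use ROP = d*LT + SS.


d*LT = 63.5020 * 16.5548 = 1051.2629
ROP = 1051.2629 + 76.2219 = 1127.4848

1127.4848 units


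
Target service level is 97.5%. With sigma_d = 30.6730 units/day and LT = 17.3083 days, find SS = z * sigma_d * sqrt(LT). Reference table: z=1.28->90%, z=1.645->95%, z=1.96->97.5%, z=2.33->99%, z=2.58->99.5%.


From the table, SL = 97.5% corresponds to z = 1.96
sqrt(LT) = sqrt(17.3083) = 4.1603
SS = 1.96 * 30.6730 * 4.1603 = 250.1149

250.1149 units


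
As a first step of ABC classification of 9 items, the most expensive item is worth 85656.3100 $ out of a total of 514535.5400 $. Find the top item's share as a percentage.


Top item = 85656.3100
Total = 514535.5400
Percentage = 85656.3100 / 514535.5400 * 100 = 16.6473

16.6473%


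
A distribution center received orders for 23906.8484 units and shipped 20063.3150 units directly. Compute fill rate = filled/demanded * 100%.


FR = 20063.3150 / 23906.8484 * 100 = 83.9229

83.9229%


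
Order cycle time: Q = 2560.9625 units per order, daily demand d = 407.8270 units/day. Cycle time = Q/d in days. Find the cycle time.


Cycle = 2560.9625 / 407.8270 = 6.2795

6.2795 days


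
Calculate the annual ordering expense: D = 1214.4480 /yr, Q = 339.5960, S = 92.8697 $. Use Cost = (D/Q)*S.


Number of orders = D/Q = 3.5762
Cost = 3.5762 * 92.8697 = 332.1165

332.1165 $/yr


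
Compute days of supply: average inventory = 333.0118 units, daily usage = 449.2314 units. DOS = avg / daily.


DOS = 333.0118 / 449.2314 = 0.7413

0.7413 days


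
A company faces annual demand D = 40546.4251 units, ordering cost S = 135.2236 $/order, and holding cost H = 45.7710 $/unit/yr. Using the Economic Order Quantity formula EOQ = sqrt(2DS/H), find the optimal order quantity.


2*D*S = 2 * 40546.4251 * 135.2236 = 10965667.1383
2*D*S/H = 239576.7438
EOQ = sqrt(239576.7438) = 489.4658

489.4658 units


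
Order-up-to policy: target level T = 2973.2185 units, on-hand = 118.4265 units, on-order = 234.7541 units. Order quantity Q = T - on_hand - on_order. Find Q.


Inventory position = OH + OO = 118.4265 + 234.7541 = 353.1806
Q = 2973.2185 - 353.1806 = 2620.0379

2620.0379 units


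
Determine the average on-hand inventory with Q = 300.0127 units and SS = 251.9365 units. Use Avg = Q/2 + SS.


Q/2 = 150.0063
Avg = 150.0063 + 251.9365 = 401.9429

401.9429 units


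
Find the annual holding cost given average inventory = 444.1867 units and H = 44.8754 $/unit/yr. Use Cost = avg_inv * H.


Cost = 444.1867 * 44.8754 = 19933.0558

19933.0558 $/yr


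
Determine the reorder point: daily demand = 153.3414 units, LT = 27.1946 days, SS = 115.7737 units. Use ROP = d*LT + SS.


d*LT = 153.3414 * 27.1946 = 4170.0580
ROP = 4170.0580 + 115.7737 = 4285.8317

4285.8317 units


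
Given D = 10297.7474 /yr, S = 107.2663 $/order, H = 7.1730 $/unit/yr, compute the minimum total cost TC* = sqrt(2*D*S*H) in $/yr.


2*D*S*H = 15846609.7037
TC* = sqrt(15846609.7037) = 3980.7800

3980.7800 $/yr


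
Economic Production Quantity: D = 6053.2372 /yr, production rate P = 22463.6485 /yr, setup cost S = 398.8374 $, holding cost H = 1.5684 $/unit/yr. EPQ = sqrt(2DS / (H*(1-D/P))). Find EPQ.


1 - D/P = 1 - 0.2695 = 0.7305
H*(1-D/P) = 1.1458
2DS = 4828514.7729
EPQ = sqrt(4214223.4525) = 2052.8574

2052.8574 units


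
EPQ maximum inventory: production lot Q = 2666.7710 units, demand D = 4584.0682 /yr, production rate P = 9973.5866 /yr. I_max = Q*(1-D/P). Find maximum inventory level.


D/P = 0.4596
1 - D/P = 0.5404
I_max = 2666.7710 * 0.5404 = 1441.0675

1441.0675 units


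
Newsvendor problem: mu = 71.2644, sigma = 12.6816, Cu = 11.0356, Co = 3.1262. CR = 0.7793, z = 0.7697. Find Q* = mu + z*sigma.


CR = Cu/(Cu+Co) = 11.0356/(11.0356+3.1262) = 0.7793
z = 0.7697
Q* = 71.2644 + 0.7697 * 12.6816 = 81.0254

81.0254 units


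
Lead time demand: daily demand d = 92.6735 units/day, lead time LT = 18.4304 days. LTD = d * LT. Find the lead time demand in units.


LTD = 92.6735 * 18.4304 = 1708.0097

1708.0097 units


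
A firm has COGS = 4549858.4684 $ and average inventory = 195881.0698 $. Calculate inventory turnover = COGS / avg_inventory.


Turnover = 4549858.4684 / 195881.0698 = 23.2277

23.2277


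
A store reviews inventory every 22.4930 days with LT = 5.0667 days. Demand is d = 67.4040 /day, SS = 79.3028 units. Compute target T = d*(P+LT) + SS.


P + LT = 27.5597
d*(P+LT) = 67.4040 * 27.5597 = 1857.6340
T = 1857.6340 + 79.3028 = 1936.9368

1936.9368 units


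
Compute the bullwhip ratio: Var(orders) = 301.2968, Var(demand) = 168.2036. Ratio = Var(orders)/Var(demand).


BW = 301.2968 / 168.2036 = 1.7913

1.7913


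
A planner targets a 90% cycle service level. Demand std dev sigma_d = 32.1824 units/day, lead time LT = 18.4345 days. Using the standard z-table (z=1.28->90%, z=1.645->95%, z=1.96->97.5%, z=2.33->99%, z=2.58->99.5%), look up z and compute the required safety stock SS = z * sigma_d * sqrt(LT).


From the table, SL = 90% corresponds to z = 1.28
sqrt(LT) = sqrt(18.4345) = 4.2935
SS = 1.28 * 32.1824 * 4.2935 = 176.8659

176.8659 units


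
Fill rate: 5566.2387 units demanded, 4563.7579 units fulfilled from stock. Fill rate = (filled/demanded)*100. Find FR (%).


FR = 4563.7579 / 5566.2387 * 100 = 81.9900

81.9900%


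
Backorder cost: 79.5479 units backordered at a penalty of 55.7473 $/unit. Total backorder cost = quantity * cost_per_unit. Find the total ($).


Total = 79.5479 * 55.7473 = 4434.5806

4434.5806 $


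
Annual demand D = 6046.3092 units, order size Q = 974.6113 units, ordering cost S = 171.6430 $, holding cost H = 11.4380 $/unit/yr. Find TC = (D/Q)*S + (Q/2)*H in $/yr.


Ordering cost = D*S/Q = 1064.8416
Holding cost = Q*H/2 = 5573.8020
TC = 1064.8416 + 5573.8020 = 6638.6436

6638.6436 $/yr


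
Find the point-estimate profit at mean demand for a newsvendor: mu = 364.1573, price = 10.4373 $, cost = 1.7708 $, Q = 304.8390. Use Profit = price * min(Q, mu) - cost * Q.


Sales at mu = min(304.8390, 364.1573) = 304.8390
Revenue = 10.4373 * 304.8390 = 3181.6961
Total cost = 1.7708 * 304.8390 = 539.8089
Profit = 3181.6961 - 539.8089 = 2641.8872

2641.8872 $


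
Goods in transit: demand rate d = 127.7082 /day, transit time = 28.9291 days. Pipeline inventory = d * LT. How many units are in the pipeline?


Pipeline = 127.7082 * 28.9291 = 3694.4833

3694.4833 units


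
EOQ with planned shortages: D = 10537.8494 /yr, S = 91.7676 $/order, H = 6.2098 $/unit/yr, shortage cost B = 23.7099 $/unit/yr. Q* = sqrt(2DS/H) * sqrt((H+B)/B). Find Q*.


sqrt(2DS/H) = 558.0805
sqrt((H+B)/B) = 1.1233
Q* = 558.0805 * 1.1233 = 626.9178

626.9178 units


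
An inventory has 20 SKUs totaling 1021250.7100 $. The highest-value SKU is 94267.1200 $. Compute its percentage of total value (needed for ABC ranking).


Top item = 94267.1200
Total = 1021250.7100
Percentage = 94267.1200 / 1021250.7100 * 100 = 9.2306

9.2306%


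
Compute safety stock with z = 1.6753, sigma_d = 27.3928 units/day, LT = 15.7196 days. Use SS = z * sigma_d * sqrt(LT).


sqrt(LT) = sqrt(15.7196) = 3.9648
SS = 1.6753 * 27.3928 * 3.9648 = 181.9490

181.9490 units


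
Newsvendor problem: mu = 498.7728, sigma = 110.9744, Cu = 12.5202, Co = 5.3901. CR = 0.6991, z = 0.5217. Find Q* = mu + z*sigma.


CR = Cu/(Cu+Co) = 12.5202/(12.5202+5.3901) = 0.6991
z = 0.5217
Q* = 498.7728 + 0.5217 * 110.9744 = 556.6681

556.6681 units


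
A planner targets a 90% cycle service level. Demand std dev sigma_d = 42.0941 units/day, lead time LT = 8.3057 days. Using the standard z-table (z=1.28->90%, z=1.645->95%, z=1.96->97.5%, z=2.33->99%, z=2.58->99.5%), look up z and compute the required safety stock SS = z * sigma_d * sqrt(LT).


From the table, SL = 90% corresponds to z = 1.28
sqrt(LT) = sqrt(8.3057) = 2.8820
SS = 1.28 * 42.0941 * 2.8820 = 155.2814

155.2814 units


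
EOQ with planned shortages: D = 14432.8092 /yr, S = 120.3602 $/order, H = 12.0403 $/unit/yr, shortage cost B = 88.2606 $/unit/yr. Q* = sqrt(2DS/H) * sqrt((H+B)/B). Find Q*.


sqrt(2DS/H) = 537.1718
sqrt((H+B)/B) = 1.0660
Q* = 537.1718 * 1.0660 = 572.6407

572.6407 units


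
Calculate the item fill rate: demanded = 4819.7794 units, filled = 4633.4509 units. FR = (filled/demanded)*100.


FR = 4633.4509 / 4819.7794 * 100 = 96.1341

96.1341%


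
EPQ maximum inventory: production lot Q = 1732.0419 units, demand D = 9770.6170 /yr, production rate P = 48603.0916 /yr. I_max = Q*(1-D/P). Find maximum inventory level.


D/P = 0.2010
1 - D/P = 0.7990
I_max = 1732.0419 * 0.7990 = 1383.8517

1383.8517 units


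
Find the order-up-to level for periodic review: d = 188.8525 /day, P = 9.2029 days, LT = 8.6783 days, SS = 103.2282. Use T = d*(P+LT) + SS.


P + LT = 17.8812
d*(P+LT) = 188.8525 * 17.8812 = 3376.9093
T = 3376.9093 + 103.2282 = 3480.1375

3480.1375 units


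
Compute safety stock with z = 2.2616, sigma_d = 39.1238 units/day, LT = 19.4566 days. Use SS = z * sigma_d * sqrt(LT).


sqrt(LT) = sqrt(19.4566) = 4.4110
SS = 2.2616 * 39.1238 * 4.4110 = 390.2926

390.2926 units


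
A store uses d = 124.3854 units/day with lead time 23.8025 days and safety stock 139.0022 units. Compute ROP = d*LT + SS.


d*LT = 124.3854 * 23.8025 = 2960.6835
ROP = 2960.6835 + 139.0022 = 3099.6857

3099.6857 units


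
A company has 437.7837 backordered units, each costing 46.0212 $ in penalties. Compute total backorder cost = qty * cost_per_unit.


Total = 437.7837 * 46.0212 = 20147.3312

20147.3312 $


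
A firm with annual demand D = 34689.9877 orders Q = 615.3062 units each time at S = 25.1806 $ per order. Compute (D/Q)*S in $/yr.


Number of orders = D/Q = 56.3784
Cost = 56.3784 * 25.1806 = 1419.6423

1419.6423 $/yr


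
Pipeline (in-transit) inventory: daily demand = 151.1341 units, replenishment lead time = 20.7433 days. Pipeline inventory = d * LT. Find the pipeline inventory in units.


Pipeline = 151.1341 * 20.7433 = 3135.0200

3135.0200 units


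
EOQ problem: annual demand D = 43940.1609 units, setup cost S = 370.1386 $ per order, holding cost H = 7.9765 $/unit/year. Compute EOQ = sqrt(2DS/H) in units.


2*D*S = 2 * 43940.1609 * 370.1386 = 32527899.2786
2*D*S/H = 4077966.4362
EOQ = sqrt(4077966.4362) = 2019.3975

2019.3975 units


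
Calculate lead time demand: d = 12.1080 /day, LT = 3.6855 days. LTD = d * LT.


LTD = 12.1080 * 3.6855 = 44.6240

44.6240 units


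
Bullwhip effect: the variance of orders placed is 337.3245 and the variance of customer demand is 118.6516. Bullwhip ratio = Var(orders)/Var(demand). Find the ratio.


BW = 337.3245 / 118.6516 = 2.8430

2.8430


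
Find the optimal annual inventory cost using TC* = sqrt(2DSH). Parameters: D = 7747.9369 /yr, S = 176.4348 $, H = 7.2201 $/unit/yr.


2*D*S*H = 19739835.6711
TC* = sqrt(19739835.6711) = 4442.9535

4442.9535 $/yr


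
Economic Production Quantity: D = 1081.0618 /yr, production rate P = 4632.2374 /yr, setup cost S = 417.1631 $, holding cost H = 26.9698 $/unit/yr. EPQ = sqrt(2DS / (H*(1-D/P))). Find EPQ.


1 - D/P = 1 - 0.2334 = 0.7666
H*(1-D/P) = 20.6756
2DS = 901958.1836
EPQ = sqrt(43624.1862) = 208.8640

208.8640 units


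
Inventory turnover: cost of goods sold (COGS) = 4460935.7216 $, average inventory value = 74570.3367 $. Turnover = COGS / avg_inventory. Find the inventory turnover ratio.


Turnover = 4460935.7216 / 74570.3367 = 59.8219

59.8219


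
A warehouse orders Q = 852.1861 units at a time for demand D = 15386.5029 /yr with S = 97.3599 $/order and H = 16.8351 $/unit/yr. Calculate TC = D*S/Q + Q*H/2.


Ordering cost = D*S/Q = 1757.8653
Holding cost = Q*H/2 = 7173.3191
TC = 1757.8653 + 7173.3191 = 8931.1844

8931.1844 $/yr


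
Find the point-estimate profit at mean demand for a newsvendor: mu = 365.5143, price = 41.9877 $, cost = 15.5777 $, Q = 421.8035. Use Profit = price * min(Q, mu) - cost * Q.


Sales at mu = min(421.8035, 365.5143) = 365.5143
Revenue = 41.9877 * 365.5143 = 15347.1048
Total cost = 15.5777 * 421.8035 = 6570.7284
Profit = 15347.1048 - 6570.7284 = 8776.3764

8776.3764 $


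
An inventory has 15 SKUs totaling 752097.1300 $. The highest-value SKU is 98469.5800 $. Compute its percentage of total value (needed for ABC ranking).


Top item = 98469.5800
Total = 752097.1300
Percentage = 98469.5800 / 752097.1300 * 100 = 13.0927

13.0927%


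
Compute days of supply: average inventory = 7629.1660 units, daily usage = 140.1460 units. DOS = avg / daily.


DOS = 7629.1660 / 140.1460 = 54.4373

54.4373 days


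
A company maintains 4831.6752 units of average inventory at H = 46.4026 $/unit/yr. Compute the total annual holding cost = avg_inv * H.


Cost = 4831.6752 * 46.4026 = 224202.2916

224202.2916 $/yr


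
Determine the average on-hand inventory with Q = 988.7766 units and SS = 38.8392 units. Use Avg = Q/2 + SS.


Q/2 = 494.3883
Avg = 494.3883 + 38.8392 = 533.2275

533.2275 units


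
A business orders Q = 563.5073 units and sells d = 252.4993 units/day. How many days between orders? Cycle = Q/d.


Cycle = 563.5073 / 252.4993 = 2.2317

2.2317 days


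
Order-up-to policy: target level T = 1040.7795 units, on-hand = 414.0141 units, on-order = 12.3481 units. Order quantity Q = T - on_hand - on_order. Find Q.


Inventory position = OH + OO = 414.0141 + 12.3481 = 426.3622
Q = 1040.7795 - 426.3622 = 614.4173

614.4173 units


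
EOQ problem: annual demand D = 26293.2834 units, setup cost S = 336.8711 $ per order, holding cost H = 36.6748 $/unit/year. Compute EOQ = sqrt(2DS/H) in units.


2*D*S = 2 * 26293.2834 * 336.8711 = 17714894.6031
2*D*S/H = 483026.3452
EOQ = sqrt(483026.3452) = 695.0010

695.0010 units


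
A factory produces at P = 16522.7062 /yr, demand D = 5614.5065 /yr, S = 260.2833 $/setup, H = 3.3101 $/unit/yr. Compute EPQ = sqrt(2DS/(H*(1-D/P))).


1 - D/P = 1 - 0.3398 = 0.6602
H*(1-D/P) = 2.1853
2DS = 2922724.5594
EPQ = sqrt(1337441.7466) = 1156.4782

1156.4782 units


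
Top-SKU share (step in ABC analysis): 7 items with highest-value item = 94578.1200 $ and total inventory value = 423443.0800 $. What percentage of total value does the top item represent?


Top item = 94578.1200
Total = 423443.0800
Percentage = 94578.1200 / 423443.0800 * 100 = 22.3355

22.3355%


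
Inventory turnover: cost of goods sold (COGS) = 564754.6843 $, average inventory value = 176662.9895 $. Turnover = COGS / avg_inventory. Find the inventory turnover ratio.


Turnover = 564754.6843 / 176662.9895 = 3.1968

3.1968


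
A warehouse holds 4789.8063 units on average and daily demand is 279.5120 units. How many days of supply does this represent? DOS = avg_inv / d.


DOS = 4789.8063 / 279.5120 = 17.1363

17.1363 days


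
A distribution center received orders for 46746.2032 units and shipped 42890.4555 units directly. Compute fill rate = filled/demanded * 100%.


FR = 42890.4555 / 46746.2032 * 100 = 91.7517

91.7517%


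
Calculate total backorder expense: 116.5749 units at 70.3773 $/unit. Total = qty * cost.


Total = 116.5749 * 70.3773 = 8204.2267

8204.2267 $


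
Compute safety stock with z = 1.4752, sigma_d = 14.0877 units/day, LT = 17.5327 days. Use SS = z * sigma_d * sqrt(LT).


sqrt(LT) = sqrt(17.5327) = 4.1872
SS = 1.4752 * 14.0877 * 4.1872 = 87.0193

87.0193 units


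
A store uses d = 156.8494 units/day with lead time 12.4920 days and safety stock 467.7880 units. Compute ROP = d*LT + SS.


d*LT = 156.8494 * 12.4920 = 1959.3627
ROP = 1959.3627 + 467.7880 = 2427.1507

2427.1507 units


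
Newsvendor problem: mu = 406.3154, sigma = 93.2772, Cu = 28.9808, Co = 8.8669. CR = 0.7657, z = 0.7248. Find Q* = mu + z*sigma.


CR = Cu/(Cu+Co) = 28.9808/(28.9808+8.8669) = 0.7657
z = 0.7248
Q* = 406.3154 + 0.7248 * 93.2772 = 473.9227

473.9227 units


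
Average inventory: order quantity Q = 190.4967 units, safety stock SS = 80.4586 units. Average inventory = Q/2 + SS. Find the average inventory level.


Q/2 = 95.2484
Avg = 95.2484 + 80.4586 = 175.7070

175.7070 units


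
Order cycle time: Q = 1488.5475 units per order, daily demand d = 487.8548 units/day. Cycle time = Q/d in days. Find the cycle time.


Cycle = 1488.5475 / 487.8548 = 3.0512

3.0512 days


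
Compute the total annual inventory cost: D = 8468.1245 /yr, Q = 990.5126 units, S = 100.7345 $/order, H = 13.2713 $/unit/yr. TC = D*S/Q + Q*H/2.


Ordering cost = D*S/Q = 861.2029
Holding cost = Q*H/2 = 6572.6949
TC = 861.2029 + 6572.6949 = 7433.8978

7433.8978 $/yr


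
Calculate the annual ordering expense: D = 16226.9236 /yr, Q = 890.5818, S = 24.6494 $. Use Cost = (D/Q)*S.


Number of orders = D/Q = 18.2206
Cost = 18.2206 * 24.6494 = 449.1265

449.1265 $/yr


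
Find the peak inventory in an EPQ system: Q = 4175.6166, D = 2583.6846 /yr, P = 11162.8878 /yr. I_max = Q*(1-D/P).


D/P = 0.2315
1 - D/P = 0.7685
I_max = 4175.6166 * 0.7685 = 3209.1573

3209.1573 units


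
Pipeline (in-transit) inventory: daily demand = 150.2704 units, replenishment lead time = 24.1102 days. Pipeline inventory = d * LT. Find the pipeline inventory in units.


Pipeline = 150.2704 * 24.1102 = 3623.0494

3623.0494 units


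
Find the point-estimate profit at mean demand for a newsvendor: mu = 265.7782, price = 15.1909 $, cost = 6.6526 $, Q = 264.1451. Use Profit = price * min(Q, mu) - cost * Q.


Sales at mu = min(264.1451, 265.7782) = 264.1451
Revenue = 15.1909 * 264.1451 = 4012.6018
Total cost = 6.6526 * 264.1451 = 1757.2517
Profit = 4012.6018 - 1757.2517 = 2255.3501

2255.3501 $


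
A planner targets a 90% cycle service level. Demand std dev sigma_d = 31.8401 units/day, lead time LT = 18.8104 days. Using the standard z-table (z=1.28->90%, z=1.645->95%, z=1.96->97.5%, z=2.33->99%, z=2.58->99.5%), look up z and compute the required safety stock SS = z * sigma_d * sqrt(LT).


From the table, SL = 90% corresponds to z = 1.28
sqrt(LT) = sqrt(18.8104) = 4.3371
SS = 1.28 * 31.8401 * 4.3371 = 176.7598

176.7598 units


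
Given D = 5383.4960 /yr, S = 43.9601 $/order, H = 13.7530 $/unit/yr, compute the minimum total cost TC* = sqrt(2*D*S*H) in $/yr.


2*D*S*H = 6509543.0731
TC* = sqrt(6509543.0731) = 2551.3806

2551.3806 $/yr


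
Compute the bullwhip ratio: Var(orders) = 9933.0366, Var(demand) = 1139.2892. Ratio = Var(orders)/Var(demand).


BW = 9933.0366 / 1139.2892 = 8.7186

8.7186


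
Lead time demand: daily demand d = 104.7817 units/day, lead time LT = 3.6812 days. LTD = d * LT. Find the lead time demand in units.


LTD = 104.7817 * 3.6812 = 385.7224

385.7224 units


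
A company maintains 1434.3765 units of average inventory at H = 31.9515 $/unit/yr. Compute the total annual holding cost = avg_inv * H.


Cost = 1434.3765 * 31.9515 = 45830.4807

45830.4807 $/yr


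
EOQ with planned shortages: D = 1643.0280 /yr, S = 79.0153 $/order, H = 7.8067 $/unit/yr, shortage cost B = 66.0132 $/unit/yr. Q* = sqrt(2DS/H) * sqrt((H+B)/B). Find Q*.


sqrt(2DS/H) = 182.3725
sqrt((H+B)/B) = 1.0575
Q* = 182.3725 * 1.0575 = 192.8549

192.8549 units


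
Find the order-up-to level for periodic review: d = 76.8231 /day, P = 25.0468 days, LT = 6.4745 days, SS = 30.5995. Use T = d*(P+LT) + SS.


P + LT = 31.5213
d*(P+LT) = 76.8231 * 31.5213 = 2421.5640
T = 2421.5640 + 30.5995 = 2452.1635

2452.1635 units


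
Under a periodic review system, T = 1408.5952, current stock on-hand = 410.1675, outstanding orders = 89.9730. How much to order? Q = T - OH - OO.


Inventory position = OH + OO = 410.1675 + 89.9730 = 500.1405
Q = 1408.5952 - 500.1405 = 908.4547

908.4547 units


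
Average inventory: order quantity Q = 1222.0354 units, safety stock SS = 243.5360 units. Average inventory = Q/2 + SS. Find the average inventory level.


Q/2 = 611.0177
Avg = 611.0177 + 243.5360 = 854.5537

854.5537 units


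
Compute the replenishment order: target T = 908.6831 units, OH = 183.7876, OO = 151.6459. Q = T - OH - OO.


Inventory position = OH + OO = 183.7876 + 151.6459 = 335.4335
Q = 908.6831 - 335.4335 = 573.2496

573.2496 units


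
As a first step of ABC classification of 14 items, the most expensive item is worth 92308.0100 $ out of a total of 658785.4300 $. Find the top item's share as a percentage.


Top item = 92308.0100
Total = 658785.4300
Percentage = 92308.0100 / 658785.4300 * 100 = 14.0118

14.0118%


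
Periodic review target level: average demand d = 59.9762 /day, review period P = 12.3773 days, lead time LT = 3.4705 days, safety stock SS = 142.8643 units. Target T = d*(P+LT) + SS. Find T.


P + LT = 15.8478
d*(P+LT) = 59.9762 * 15.8478 = 950.4908
T = 950.4908 + 142.8643 = 1093.3551

1093.3551 units


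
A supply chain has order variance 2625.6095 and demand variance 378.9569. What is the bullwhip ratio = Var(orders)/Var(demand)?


BW = 2625.6095 / 378.9569 = 6.9285

6.9285


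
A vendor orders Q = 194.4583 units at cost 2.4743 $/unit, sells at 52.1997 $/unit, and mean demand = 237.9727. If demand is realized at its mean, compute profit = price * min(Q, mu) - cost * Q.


Sales at mu = min(194.4583, 237.9727) = 194.4583
Revenue = 52.1997 * 194.4583 = 10150.6649
Total cost = 2.4743 * 194.4583 = 481.1482
Profit = 10150.6649 - 481.1482 = 9669.5168

9669.5168 $


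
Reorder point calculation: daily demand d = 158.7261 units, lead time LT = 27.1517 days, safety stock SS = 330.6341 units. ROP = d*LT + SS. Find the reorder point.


d*LT = 158.7261 * 27.1517 = 4309.6834
ROP = 4309.6834 + 330.6341 = 4640.3175

4640.3175 units


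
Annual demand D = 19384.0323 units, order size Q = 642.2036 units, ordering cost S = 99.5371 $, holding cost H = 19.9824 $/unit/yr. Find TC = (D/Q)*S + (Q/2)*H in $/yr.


Ordering cost = D*S/Q = 3004.3904
Holding cost = Q*H/2 = 6416.3846
TC = 3004.3904 + 6416.3846 = 9420.7751

9420.7751 $/yr


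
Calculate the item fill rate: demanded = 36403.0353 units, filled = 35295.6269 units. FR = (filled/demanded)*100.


FR = 35295.6269 / 36403.0353 * 100 = 96.9579

96.9579%


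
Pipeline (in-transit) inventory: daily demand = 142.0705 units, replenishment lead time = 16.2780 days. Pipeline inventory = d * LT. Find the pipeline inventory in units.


Pipeline = 142.0705 * 16.2780 = 2312.6236

2312.6236 units


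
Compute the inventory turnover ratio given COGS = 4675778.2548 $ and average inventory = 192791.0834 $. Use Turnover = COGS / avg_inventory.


Turnover = 4675778.2548 / 192791.0834 = 24.2531

24.2531


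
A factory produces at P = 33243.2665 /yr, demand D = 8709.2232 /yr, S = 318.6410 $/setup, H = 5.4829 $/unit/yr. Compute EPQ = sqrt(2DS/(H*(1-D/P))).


1 - D/P = 1 - 0.2620 = 0.7380
H*(1-D/P) = 4.0465
2DS = 5550231.1793
EPQ = sqrt(1371624.7452) = 1171.1638

1171.1638 units


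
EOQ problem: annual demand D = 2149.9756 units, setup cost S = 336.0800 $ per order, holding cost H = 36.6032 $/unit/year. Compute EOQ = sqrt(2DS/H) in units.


2*D*S = 2 * 2149.9756 * 336.0800 = 1445127.5993
2*D*S/H = 39480.9088
EOQ = sqrt(39480.9088) = 198.6980

198.6980 units


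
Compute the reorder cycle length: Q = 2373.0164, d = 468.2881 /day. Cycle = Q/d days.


Cycle = 2373.0164 / 468.2881 = 5.0674

5.0674 days


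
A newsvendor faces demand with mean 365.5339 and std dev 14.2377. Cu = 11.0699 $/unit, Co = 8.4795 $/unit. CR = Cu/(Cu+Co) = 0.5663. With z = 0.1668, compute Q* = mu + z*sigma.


CR = Cu/(Cu+Co) = 11.0699/(11.0699+8.4795) = 0.5663
z = 0.1668
Q* = 365.5339 + 0.1668 * 14.2377 = 367.9087

367.9087 units


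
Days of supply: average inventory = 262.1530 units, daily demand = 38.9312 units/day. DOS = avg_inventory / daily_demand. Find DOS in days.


DOS = 262.1530 / 38.9312 = 6.7338

6.7338 days


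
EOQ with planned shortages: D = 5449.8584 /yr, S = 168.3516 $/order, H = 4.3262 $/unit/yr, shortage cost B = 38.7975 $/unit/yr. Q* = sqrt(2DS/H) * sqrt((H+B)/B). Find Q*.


sqrt(2DS/H) = 651.2728
sqrt((H+B)/B) = 1.0543
Q* = 651.2728 * 1.0543 = 686.6241

686.6241 units


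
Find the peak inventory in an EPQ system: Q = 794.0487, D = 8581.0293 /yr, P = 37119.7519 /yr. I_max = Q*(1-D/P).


D/P = 0.2312
1 - D/P = 0.7688
I_max = 794.0487 * 0.7688 = 610.4873

610.4873 units


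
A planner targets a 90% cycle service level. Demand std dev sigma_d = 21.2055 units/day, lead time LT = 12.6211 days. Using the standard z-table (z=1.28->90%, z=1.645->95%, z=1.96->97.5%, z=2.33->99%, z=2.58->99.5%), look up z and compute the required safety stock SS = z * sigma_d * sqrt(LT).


From the table, SL = 90% corresponds to z = 1.28
sqrt(LT) = sqrt(12.6211) = 3.5526
SS = 1.28 * 21.2055 * 3.5526 = 96.4289

96.4289 units


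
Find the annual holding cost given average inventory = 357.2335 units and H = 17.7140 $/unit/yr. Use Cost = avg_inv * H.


Cost = 357.2335 * 17.7140 = 6328.0342

6328.0342 $/yr


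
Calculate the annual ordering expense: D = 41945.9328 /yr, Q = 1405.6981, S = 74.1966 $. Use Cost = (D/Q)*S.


Number of orders = D/Q = 29.8399
Cost = 29.8399 * 74.1966 = 2214.0213

2214.0213 $/yr


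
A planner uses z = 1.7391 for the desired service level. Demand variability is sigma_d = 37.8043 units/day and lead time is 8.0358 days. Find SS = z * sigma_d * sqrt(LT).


sqrt(LT) = sqrt(8.0358) = 2.8347
SS = 1.7391 * 37.8043 * 2.8347 = 186.3718

186.3718 units


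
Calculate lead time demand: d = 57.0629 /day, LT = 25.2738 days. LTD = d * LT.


LTD = 57.0629 * 25.2738 = 1442.1963

1442.1963 units


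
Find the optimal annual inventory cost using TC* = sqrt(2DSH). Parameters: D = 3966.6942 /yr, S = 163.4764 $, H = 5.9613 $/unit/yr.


2*D*S*H = 7731339.7799
TC* = sqrt(7731339.7799) = 2780.5287

2780.5287 $/yr


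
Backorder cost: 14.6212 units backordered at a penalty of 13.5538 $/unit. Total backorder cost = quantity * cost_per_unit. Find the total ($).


Total = 14.6212 * 13.5538 = 198.1728

198.1728 $


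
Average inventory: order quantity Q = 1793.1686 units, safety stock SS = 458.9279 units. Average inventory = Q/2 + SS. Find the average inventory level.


Q/2 = 896.5843
Avg = 896.5843 + 458.9279 = 1355.5122

1355.5122 units


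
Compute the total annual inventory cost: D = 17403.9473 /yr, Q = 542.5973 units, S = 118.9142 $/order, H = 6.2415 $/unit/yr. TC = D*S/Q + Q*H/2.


Ordering cost = D*S/Q = 3814.2034
Holding cost = Q*H/2 = 1693.3105
TC = 3814.2034 + 1693.3105 = 5507.5139

5507.5139 $/yr


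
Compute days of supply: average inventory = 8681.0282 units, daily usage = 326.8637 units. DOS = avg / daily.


DOS = 8681.0282 / 326.8637 = 26.5586

26.5586 days


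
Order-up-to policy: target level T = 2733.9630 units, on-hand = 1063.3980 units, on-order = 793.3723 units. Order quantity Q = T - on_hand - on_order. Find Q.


Inventory position = OH + OO = 1063.3980 + 793.3723 = 1856.7703
Q = 2733.9630 - 1856.7703 = 877.1927

877.1927 units


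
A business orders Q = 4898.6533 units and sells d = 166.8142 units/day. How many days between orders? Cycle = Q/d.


Cycle = 4898.6533 / 166.8142 = 29.3659

29.3659 days


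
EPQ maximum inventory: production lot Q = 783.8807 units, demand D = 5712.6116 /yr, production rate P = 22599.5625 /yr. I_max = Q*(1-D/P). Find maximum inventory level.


D/P = 0.2528
1 - D/P = 0.7472
I_max = 783.8807 * 0.7472 = 585.7350

585.7350 units


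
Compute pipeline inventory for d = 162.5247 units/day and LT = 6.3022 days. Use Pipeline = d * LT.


Pipeline = 162.5247 * 6.3022 = 1024.2632

1024.2632 units


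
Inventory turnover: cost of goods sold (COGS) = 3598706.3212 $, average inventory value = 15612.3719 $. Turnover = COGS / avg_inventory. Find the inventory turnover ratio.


Turnover = 3598706.3212 / 15612.3719 = 230.5035

230.5035


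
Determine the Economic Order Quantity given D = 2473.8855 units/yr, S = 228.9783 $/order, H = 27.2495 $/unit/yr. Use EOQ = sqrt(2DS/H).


2*D*S = 2 * 2473.8855 * 228.9783 = 1132932.1924
2*D*S/H = 41576.2562
EOQ = sqrt(41576.2562) = 203.9026

203.9026 units


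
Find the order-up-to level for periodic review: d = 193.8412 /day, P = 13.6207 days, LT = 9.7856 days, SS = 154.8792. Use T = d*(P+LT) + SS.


P + LT = 23.4063
d*(P+LT) = 193.8412 * 23.4063 = 4537.1053
T = 4537.1053 + 154.8792 = 4691.9845

4691.9845 units


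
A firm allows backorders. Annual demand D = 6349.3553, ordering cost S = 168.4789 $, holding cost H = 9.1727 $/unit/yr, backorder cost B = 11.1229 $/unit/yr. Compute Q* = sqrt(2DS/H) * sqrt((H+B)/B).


sqrt(2DS/H) = 482.9520
sqrt((H+B)/B) = 1.3508
Q* = 482.9520 * 1.3508 = 652.3729

652.3729 units


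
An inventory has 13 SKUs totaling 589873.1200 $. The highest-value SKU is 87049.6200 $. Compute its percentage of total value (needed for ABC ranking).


Top item = 87049.6200
Total = 589873.1200
Percentage = 87049.6200 / 589873.1200 * 100 = 14.7573

14.7573%


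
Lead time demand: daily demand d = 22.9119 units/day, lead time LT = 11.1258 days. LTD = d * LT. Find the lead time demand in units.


LTD = 22.9119 * 11.1258 = 254.9132

254.9132 units


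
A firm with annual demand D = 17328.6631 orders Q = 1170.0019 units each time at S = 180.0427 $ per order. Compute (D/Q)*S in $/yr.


Number of orders = D/Q = 14.8108
Cost = 14.8108 * 180.0427 = 2666.5763

2666.5763 $/yr


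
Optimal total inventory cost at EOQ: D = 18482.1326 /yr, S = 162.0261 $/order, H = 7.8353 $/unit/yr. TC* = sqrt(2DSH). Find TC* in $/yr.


2*D*S*H = 46926988.5951
TC* = sqrt(46926988.5951) = 6850.3276

6850.3276 $/yr
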